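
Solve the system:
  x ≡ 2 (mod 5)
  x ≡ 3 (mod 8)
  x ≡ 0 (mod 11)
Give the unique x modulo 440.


Moduli 5, 8, 11 are pairwise coprime; by CRT there is a unique solution modulo M = 5 · 8 · 11 = 440.
Solve pairwise, accumulating the modulus:
  Start with x ≡ 2 (mod 5).
  Combine with x ≡ 3 (mod 8): since gcd(5, 8) = 1, we get a unique residue mod 40.
    Write x = 2 + 5·t and substitute into x ≡ 3 (mod 8): 5·t ≡ 3 − 2 = 1 (mod 8).
    The inverse of 5 mod 8 is 5 (since 5·5 = 25 = 3·8 + 1), so t ≡ 5·1 = 5 ≡ 5 (mod 8).
    Then x = 2 + 5·5 = 27, valid modulo lcm(5, 8) = 40: x ≡ 27 (mod 40).
  Combine with x ≡ 0 (mod 11): since gcd(40, 11) = 1, we get a unique residue mod 440.
    Write x = 27 + 40·t and substitute into x ≡ 0 (mod 11): 40·t ≡ 0 − 27 = -27 (mod 11).
    Reduce coefficients mod 11: 7·t ≡ 6 (mod 11).
    The inverse of 7 mod 11 is 8 (since 7·8 = 56 = 5·11 + 1), so t ≡ 8·6 = 48 ≡ 4 (mod 11).
    Then x = 27 + 40·4 = 187, valid modulo lcm(40, 11) = 440: x ≡ 187 (mod 440).
Verify: 187 mod 5 = 2 ✓, 187 mod 8 = 3 ✓, 187 mod 11 = 0 ✓.

x ≡ 187 (mod 440).


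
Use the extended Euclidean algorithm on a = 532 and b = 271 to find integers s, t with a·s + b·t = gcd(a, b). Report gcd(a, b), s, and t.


Euclidean algorithm on (532, 271) — divide until remainder is 0:
  532 = 1 · 271 + 261
  271 = 1 · 261 + 10
  261 = 26 · 10 + 1
  10 = 10 · 1 + 0
gcd(532, 271) = 1.
Track Bezout coefficients alongside the remainders: start with r₀ = 532 = a·1 + b·0 (s = 1, t = 0) and r₁ = 271 = a·0 + b·1 (s = 0, t = 1); each new remainder r_{k+1} = r_{k-1} − q_k·r_k inherits s_{k+1} = s_{k-1} − q_k·s_k, t_{k+1} = t_{k-1} − q_k·t_k, so r_k = a·s_k + b·t_k at every step:
  q = 1: r = 261, s = 1 − 1·0 = 1, t = 0 − 1·1 = -1  (check: 532·1 + 271·(-1) = 261)
  q = 1: r = 10, s = 0 − 1·1 = -1, t = 1 − 1·(-1) = 2  (check: 532·(-1) + 271·2 = 10)
  q = 26: r = 1, s = 1 − 26·(-1) = 27, t = -1 − 26·2 = -53  (check: 532·27 + 271·(-53) = 1)
The row with r = 1 (the gcd) gives the Bezout coefficients s = 27, t = -53.
Result: 532 · (27) + 271 · (-53) = 1.

gcd(532, 271) = 1; s = 27, t = -53 (check: 532·27 + 271·(-53) = 1).


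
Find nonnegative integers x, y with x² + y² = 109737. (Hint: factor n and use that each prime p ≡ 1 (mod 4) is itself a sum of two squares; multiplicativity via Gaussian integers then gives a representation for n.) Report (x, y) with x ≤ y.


Step 1: Factor n = 109737 = 3^2 · 89 · 137.
Step 2: Check the mod-4 condition on each prime factor: 3 ≡ 3 (mod 4), exponent 2 (must be even); 89 ≡ 1 (mod 4), exponent 1; 137 ≡ 1 (mod 4), exponent 1.
All primes ≡ 3 (mod 4) appear to even exponent (or don't appear), so by the two-squares theorem n IS expressible as a sum of two squares.
Step 3: Build a representation. Group n = k² · m with k = 3 and m = 89 · 137 = 12193 (a product of primes ≡ 1 (mod 4)); a representation of m scales to one of n via (k·x)² + (k·y)² = k²(x² + y²). Each prime p ≡ 1 (mod 4) is itself a sum of two squares; find a² by testing p − a² for a perfect square:
  89: 89 − 1² = 88, 89 − 2² = 85, 89 − 3² = 80, 89 − 4² = 73, 89 − 5² = 64 = 8² ⇒ 89 = 5² + 8².
  137: 137 − 1² = 136, 137 − 2² = 133, 137 − 3² = 128, 137 − 4² = 121 = 11² ⇒ 137 = 4² + 11².
  Combine using the Brahmagupta–Fibonacci identity (a² + b²)(c² + d²) = (ac − bd)² + (ad + bc)² = (ac + bd)² + (ad − bc)²:
  89 · 137 = 12193: from (5² + 8²)(4² + 11²), take (5·4 − 8·11, 5·11 + 8·4) = (20 − 88, 55 + 32) = (-68, 87); dropping signs (only squares matter) gives (68, 87); check 68² + 87² = 4624 + 7569 = 12193 ✓.
  Scale by k = 3: (3·68, 3·87) = (204, 261).
Step 4: Order so x ≤ y and verify: 204² + 261² = 41616 + 68121 = 109737 = n. ✓

n = 109737 = 204² + 261² (one valid representation with x ≤ y).


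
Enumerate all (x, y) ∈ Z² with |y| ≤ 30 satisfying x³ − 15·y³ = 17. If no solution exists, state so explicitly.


The equation is x³ - 15y³ = 17. For fixed y, x³ = 15·y³ + 17, so a solution requires the RHS to be a perfect cube.
Strategy: iterate y from -30 to 30, compute RHS = 15·y³ + 17, and check whether it is a (positive or negative) perfect cube.
Check small values of y:
  y = 0: RHS = 17 is not a perfect cube.
  y = 1: RHS = 32 is not a perfect cube.
  y = -1: RHS = 2 is not a perfect cube.
  y = 2: RHS = 137 is not a perfect cube.
  y = -2: RHS = -103 is not a perfect cube.
  y = 3: RHS = 422 is not a perfect cube.
  y = -3: RHS = -388 is not a perfect cube.
Continuing the search up to |y| = 30 finds no solutions either.
No (x, y) in the scanned range satisfies the equation.

No integer solutions with |y| ≤ 30.


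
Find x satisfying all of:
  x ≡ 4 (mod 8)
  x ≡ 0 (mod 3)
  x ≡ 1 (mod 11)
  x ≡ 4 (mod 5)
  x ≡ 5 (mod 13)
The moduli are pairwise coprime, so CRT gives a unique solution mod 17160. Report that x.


Product of moduli M = 8 · 3 · 11 · 5 · 13 = 17160.
Merge one congruence at a time:
  Start: x ≡ 4 (mod 8).
  Combine with x ≡ 0 (mod 3); new modulus lcm = 24.
    Write x = 4 + 8·t and substitute into x ≡ 0 (mod 3): 8·t ≡ 0 − 4 = -4 (mod 3).
    Reduce coefficients mod 3: 2·t ≡ 2 (mod 3).
    The inverse of 2 mod 3 is 2 (since 2·2 = 4 = 1·3 + 1), so t ≡ 2·2 = 4 ≡ 1 (mod 3).
    Then x = 4 + 8·1 = 12, valid modulo lcm(8, 3) = 24: x ≡ 12 (mod 24).
  Combine with x ≡ 1 (mod 11); new modulus lcm = 264.
    Write x = 12 + 24·t and substitute into x ≡ 1 (mod 11): 24·t ≡ 1 − 12 = -11 (mod 11).
    Reduce coefficients mod 11: 2·t ≡ 0 (mod 11).
    The inverse of 2 mod 11 is 6 (since 2·6 = 12 = 1·11 + 1), so t ≡ 6·0 = 0 ≡ 0 (mod 11).
    Then x = 12 + 24·0 = 12, valid modulo lcm(24, 11) = 264: x ≡ 12 (mod 264).
  Combine with x ≡ 4 (mod 5); new modulus lcm = 1320.
    Write x = 12 + 264·t and substitute into x ≡ 4 (mod 5): 264·t ≡ 4 − 12 = -8 (mod 5).
    Reduce coefficients mod 5: 4·t ≡ 2 (mod 5).
    The inverse of 4 mod 5 is 4 (since 4·4 = 16 = 3·5 + 1), so t ≡ 4·2 = 8 ≡ 3 (mod 5).
    Then x = 12 + 264·3 = 804, valid modulo lcm(264, 5) = 1320: x ≡ 804 (mod 1320).
  Combine with x ≡ 5 (mod 13); new modulus lcm = 17160.
    Write x = 804 + 1320·t and substitute into x ≡ 5 (mod 13): 1320·t ≡ 5 − 804 = -799 (mod 13).
    Reduce coefficients mod 13: 7·t ≡ 7 (mod 13).
    The inverse of 7 mod 13 is 2 (since 7·2 = 14 = 1·13 + 1), so t ≡ 2·7 = 14 ≡ 1 (mod 13).
    Then x = 804 + 1320·1 = 2124, valid modulo lcm(1320, 13) = 17160: x ≡ 2124 (mod 17160).
Verify against each original: 2124 mod 8 = 4, 2124 mod 3 = 0, 2124 mod 11 = 1, 2124 mod 5 = 4, 2124 mod 13 = 5.

x ≡ 2124 (mod 17160).


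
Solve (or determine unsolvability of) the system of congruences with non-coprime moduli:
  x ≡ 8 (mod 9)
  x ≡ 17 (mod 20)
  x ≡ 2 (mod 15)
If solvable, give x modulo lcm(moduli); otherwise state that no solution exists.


Moduli 9, 20, 15 are not pairwise coprime, so CRT works modulo lcm(m_i) when all pairwise compatibility conditions hold.
Pairwise compatibility: gcd(m_i, m_j) must divide a_i - a_j for every pair.
Merge one congruence at a time:
  Start: x ≡ 8 (mod 9).
  Combine with x ≡ 17 (mod 20): gcd(9, 20) = 1; 17 - 8 = 9, which IS divisible by 1, so compatible.
    Write x = 8 + 9·t and substitute into x ≡ 17 (mod 20): 9·t ≡ 17 − 8 = 9 (mod 20).
    The inverse of 9 mod 20 is 9 (since 9·9 = 81 = 4·20 + 1), so t ≡ 9·9 = 81 ≡ 1 (mod 20).
    Then x = 8 + 9·1 = 17, valid modulo lcm(9, 20) = 180: x ≡ 17 (mod 180).
  Combine with x ≡ 2 (mod 15): gcd(180, 15) = 15; 2 - 17 = -15, which IS divisible by 15, so compatible.
    Write x = 17 + 180·t and substitute into x ≡ 2 (mod 15): 180·t ≡ 2 − 17 = -15 (mod 15).
    Divide the congruence (and modulus) by g = 15: 12·t ≡ -1 (mod 1).
    Modulo 1 every t works; take t = 0.
    Then x = 17 + 180·0 = 17, valid modulo lcm(180, 15) = 180: x ≡ 17 (mod 180).
Verify: 17 mod 9 = 8, 17 mod 20 = 17, 17 mod 15 = 2.

x ≡ 17 (mod 180).


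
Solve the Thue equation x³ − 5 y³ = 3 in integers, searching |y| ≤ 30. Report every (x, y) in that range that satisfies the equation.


The equation is x³ - 5y³ = 3. For fixed y, x³ = 5·y³ + 3, so a solution requires the RHS to be a perfect cube.
Strategy: iterate y from -30 to 30, compute RHS = 5·y³ + 3, and check whether it is a (positive or negative) perfect cube.
Check small values of y:
  y = 0: RHS = 3 is not a perfect cube.
  y = 1: RHS = 8 = (2)³ ⇒ x = 2 works.
  y = -1: RHS = -2 is not a perfect cube.
  y = 2: RHS = 43 is not a perfect cube.
  y = -2: RHS = -37 is not a perfect cube.
  y = 3: RHS = 138 is not a perfect cube.
  y = -3: RHS = -132 is not a perfect cube.
Continuing the search up to |y| = 30 finds no further solutions beyond those listed.
Collected solutions: (2, 1).

Solutions (with |y| ≤ 30): (2, 1).


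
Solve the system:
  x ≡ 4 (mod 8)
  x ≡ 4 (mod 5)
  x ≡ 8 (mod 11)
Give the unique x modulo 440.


Moduli 8, 5, 11 are pairwise coprime; by CRT there is a unique solution modulo M = 8 · 5 · 11 = 440.
Solve pairwise, accumulating the modulus:
  Start with x ≡ 4 (mod 8).
  Combine with x ≡ 4 (mod 5): since gcd(8, 5) = 1, we get a unique residue mod 40.
    Write x = 4 + 8·t and substitute into x ≡ 4 (mod 5): 8·t ≡ 4 − 4 = 0 (mod 5).
    Reduce coefficients mod 5: 3·t ≡ 0 (mod 5).
    The inverse of 3 mod 5 is 2 (since 3·2 = 6 = 1·5 + 1), so t ≡ 2·0 = 0 ≡ 0 (mod 5).
    Then x = 4 + 8·0 = 4, valid modulo lcm(8, 5) = 40: x ≡ 4 (mod 40).
  Combine with x ≡ 8 (mod 11): since gcd(40, 11) = 1, we get a unique residue mod 440.
    Write x = 4 + 40·t and substitute into x ≡ 8 (mod 11): 40·t ≡ 8 − 4 = 4 (mod 11).
    Reduce coefficients mod 11: 7·t ≡ 4 (mod 11).
    The inverse of 7 mod 11 is 8 (since 7·8 = 56 = 5·11 + 1), so t ≡ 8·4 = 32 ≡ 10 (mod 11).
    Then x = 4 + 40·10 = 404, valid modulo lcm(40, 11) = 440: x ≡ 404 (mod 440).
Verify: 404 mod 8 = 4 ✓, 404 mod 5 = 4 ✓, 404 mod 11 = 8 ✓.

x ≡ 404 (mod 440).


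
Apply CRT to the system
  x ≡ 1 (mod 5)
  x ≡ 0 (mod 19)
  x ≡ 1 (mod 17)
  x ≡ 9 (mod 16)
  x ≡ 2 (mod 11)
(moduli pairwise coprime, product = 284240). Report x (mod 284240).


Product of moduli M = 5 · 19 · 17 · 16 · 11 = 284240.
Merge one congruence at a time:
  Start: x ≡ 1 (mod 5).
  Combine with x ≡ 0 (mod 19); new modulus lcm = 95.
    Write x = 1 + 5·t and substitute into x ≡ 0 (mod 19): 5·t ≡ 0 − 1 = -1 (mod 19).
    Reduce coefficients mod 19: 5·t ≡ 18 (mod 19).
    The inverse of 5 mod 19 is 4 (since 5·4 = 20 = 1·19 + 1), so t ≡ 4·18 = 72 ≡ 15 (mod 19).
    Then x = 1 + 5·15 = 76, valid modulo lcm(5, 19) = 95: x ≡ 76 (mod 95).
  Combine with x ≡ 1 (mod 17); new modulus lcm = 1615.
    Write x = 76 + 95·t and substitute into x ≡ 1 (mod 17): 95·t ≡ 1 − 76 = -75 (mod 17).
    Reduce coefficients mod 17: 10·t ≡ 10 (mod 17).
    The inverse of 10 mod 17 is 12 (since 10·12 = 120 = 7·17 + 1), so t ≡ 12·10 = 120 ≡ 1 (mod 17).
    Then x = 76 + 95·1 = 171, valid modulo lcm(95, 17) = 1615: x ≡ 171 (mod 1615).
  Combine with x ≡ 9 (mod 16); new modulus lcm = 25840.
    Write x = 171 + 1615·t and substitute into x ≡ 9 (mod 16): 1615·t ≡ 9 − 171 = -162 (mod 16).
    Reduce coefficients mod 16: 15·t ≡ 14 (mod 16).
    The inverse of 15 mod 16 is 15 (since 15·15 = 225 = 14·16 + 1), so t ≡ 15·14 = 210 ≡ 2 (mod 16).
    Then x = 171 + 1615·2 = 3401, valid modulo lcm(1615, 16) = 25840: x ≡ 3401 (mod 25840).
  Combine with x ≡ 2 (mod 11); new modulus lcm = 284240.
    Write x = 3401 + 25840·t and substitute into x ≡ 2 (mod 11): 25840·t ≡ 2 − 3401 = -3399 (mod 11).
    Reduce coefficients mod 11: 1·t ≡ 0 (mod 11).
    So t ≡ 0 (mod 11).
    Then x = 3401 + 25840·0 = 3401, valid modulo lcm(25840, 11) = 284240: x ≡ 3401 (mod 284240).
Verify against each original: 3401 mod 5 = 1, 3401 mod 19 = 0, 3401 mod 17 = 1, 3401 mod 16 = 9, 3401 mod 11 = 2.

x ≡ 3401 (mod 284240).


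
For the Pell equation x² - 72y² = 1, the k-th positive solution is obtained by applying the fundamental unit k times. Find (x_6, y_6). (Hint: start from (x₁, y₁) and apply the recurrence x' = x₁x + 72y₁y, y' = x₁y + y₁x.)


Step 1: Find the fundamental solution (x₁, y₁) of x² - 72y² = 1.
  Expand √72 as a continued fraction. a₀ = ⌊√72⌋ = 8; iterate m_{k+1} = d_k·a_k − m_k, d_{k+1} = (72 − m_{k+1}²)/d_k, a_{k+1} = ⌊(a₀ + m_{k+1})/d_{k+1}⌋ (starting m₀ = 0, d₀ = 1), with convergents p_k = a_k·p_{k-1} + p_{k-2}, q_k = a_k·q_{k-1} + q_{k-2} (p₋₁ = 1, q₋₁ = 0):
  k = 0: a₀ = 8; p₀/q₀ = 8/1; p₀² − 72·q₀² = 64 − 72 = -8.
  k = 1: m = 8, d = 8, a = ⌊(8 + 8)/8⌋ = 2; p/q = (2·8 + 1)/(2·1 + 0) = 17/2; p² − 72·q² = 289 − 288 = 1.
  The first convergent with p² − 72·q² = 1 gives the fundamental solution (x₁, y₁) = (17, 2).
Step 2: Apply the recurrence (x_{n+1}, y_{n+1}) = (x₁x_n + 72y₁y_n, x₁y_n + y₁x_n) repeatedly.
  From (x_1, y_1) = (17, 2): x_2 = 17·17 + 72·2·2 = 577; y_2 = 17·2 + 2·17 = 68.
  From (x_2, y_2) = (577, 68): x_3 = 17·577 + 72·2·68 = 19601; y_3 = 17·68 + 2·577 = 2310.
  From (x_3, y_3) = (19601, 2310): x_4 = 17·19601 + 72·2·2310 = 665857; y_4 = 17·2310 + 2·19601 = 78472.
  From (x_4, y_4) = (665857, 78472): x_5 = 17·665857 + 72·2·78472 = 22619537; y_5 = 17·78472 + 2·665857 = 2665738.
  From (x_5, y_5) = (22619537, 2665738): x_6 = 17·22619537 + 72·2·2665738 = 768398401; y_6 = 17·2665738 + 2·22619537 = 90556620.
Step 3: Verify x_6² - 72·y_6² = 590436102659356801 - 590436102659356800 = 1 (should be 1). ✓

(x_1, y_1) = (17, 2); (x_6, y_6) = (768398401, 90556620).


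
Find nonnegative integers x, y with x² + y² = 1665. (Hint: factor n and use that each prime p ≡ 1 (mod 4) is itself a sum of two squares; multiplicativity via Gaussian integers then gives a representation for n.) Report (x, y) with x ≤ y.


Step 1: Factor n = 1665 = 3^2 · 5 · 37.
Step 2: Check the mod-4 condition on each prime factor: 3 ≡ 3 (mod 4), exponent 2 (must be even); 5 ≡ 1 (mod 4), exponent 1; 37 ≡ 1 (mod 4), exponent 1.
All primes ≡ 3 (mod 4) appear to even exponent (or don't appear), so by the two-squares theorem n IS expressible as a sum of two squares.
Step 3: Build a representation. Group n = k² · m with k = 3 and m = 5 · 37 = 185 (a product of primes ≡ 1 (mod 4)); a representation of m scales to one of n via (k·x)² + (k·y)² = k²(x² + y²). Each prime p ≡ 1 (mod 4) is itself a sum of two squares; find a² by testing p − a² for a perfect square:
  5: 5 − 1² = 4 = 2² ⇒ 5 = 1² + 2².
  37: 37 − 1² = 36 = 6² ⇒ 37 = 1² + 6².
  Combine using the Brahmagupta–Fibonacci identity (a² + b²)(c² + d²) = (ac − bd)² + (ad + bc)² = (ac + bd)² + (ad − bc)²:
  5 · 37 = 185: from (1² + 2²)(1² + 6²), take (1·1 − 2·6, 1·6 + 2·1) = (1 − 12, 6 + 2) = (-11, 8); dropping signs (only squares matter) gives (11, 8); check 11² + 8² = 121 + 64 = 185 ✓.
  Scale by k = 3: (3·11, 3·8) = (33, 24).
Step 4: Order so x ≤ y and verify: 24² + 33² = 576 + 1089 = 1665 = n. ✓

n = 1665 = 24² + 33² (one valid representation with x ≤ y).


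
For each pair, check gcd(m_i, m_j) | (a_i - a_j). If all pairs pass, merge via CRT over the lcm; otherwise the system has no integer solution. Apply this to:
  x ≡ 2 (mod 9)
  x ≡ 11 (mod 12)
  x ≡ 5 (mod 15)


Moduli 9, 12, 15 are not pairwise coprime, so CRT works modulo lcm(m_i) when all pairwise compatibility conditions hold.
Pairwise compatibility: gcd(m_i, m_j) must divide a_i - a_j for every pair.
Merge one congruence at a time:
  Start: x ≡ 2 (mod 9).
  Combine with x ≡ 11 (mod 12): gcd(9, 12) = 3; 11 - 2 = 9, which IS divisible by 3, so compatible.
    Write x = 2 + 9·t and substitute into x ≡ 11 (mod 12): 9·t ≡ 11 − 2 = 9 (mod 12).
    Divide the congruence (and modulus) by g = 3: 3·t ≡ 3 (mod 4).
    The inverse of 3 mod 4 is 3 (since 3·3 = 9 = 2·4 + 1), so t ≡ 3·3 = 9 ≡ 1 (mod 4).
    Then x = 2 + 9·1 = 11, valid modulo lcm(9, 12) = 36: x ≡ 11 (mod 36).
  Combine with x ≡ 5 (mod 15): gcd(36, 15) = 3; 5 - 11 = -6, which IS divisible by 3, so compatible.
    Write x = 11 + 36·t and substitute into x ≡ 5 (mod 15): 36·t ≡ 5 − 11 = -6 (mod 15).
    Divide the congruence (and modulus) by g = 3: 12·t ≡ -2 (mod 5).
    Reduce coefficients mod 5: 2·t ≡ 3 (mod 5).
    The inverse of 2 mod 5 is 3 (since 2·3 = 6 = 1·5 + 1), so t ≡ 3·3 = 9 ≡ 4 (mod 5).
    Then x = 11 + 36·4 = 155, valid modulo lcm(36, 15) = 180: x ≡ 155 (mod 180).
Verify: 155 mod 9 = 2, 155 mod 12 = 11, 155 mod 15 = 5.

x ≡ 155 (mod 180).


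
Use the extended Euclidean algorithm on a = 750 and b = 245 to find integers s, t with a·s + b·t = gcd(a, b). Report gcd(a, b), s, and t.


Euclidean algorithm on (750, 245) — divide until remainder is 0:
  750 = 3 · 245 + 15
  245 = 16 · 15 + 5
  15 = 3 · 5 + 0
gcd(750, 245) = 5.
Track Bezout coefficients alongside the remainders: start with r₀ = 750 = a·1 + b·0 (s = 1, t = 0) and r₁ = 245 = a·0 + b·1 (s = 0, t = 1); each new remainder r_{k+1} = r_{k-1} − q_k·r_k inherits s_{k+1} = s_{k-1} − q_k·s_k, t_{k+1} = t_{k-1} − q_k·t_k, so r_k = a·s_k + b·t_k at every step:
  q = 3: r = 15, s = 1 − 3·0 = 1, t = 0 − 3·1 = -3  (check: 750·1 + 245·(-3) = 15)
  q = 16: r = 5, s = 0 − 16·1 = -16, t = 1 − 16·(-3) = 49  (check: 750·(-16) + 245·49 = 5)
The row with r = 5 (the gcd) gives the Bezout coefficients s = -16, t = 49.
Result: 750 · (-16) + 245 · (49) = 5.

gcd(750, 245) = 5; s = -16, t = 49 (check: 750·(-16) + 245·49 = 5).


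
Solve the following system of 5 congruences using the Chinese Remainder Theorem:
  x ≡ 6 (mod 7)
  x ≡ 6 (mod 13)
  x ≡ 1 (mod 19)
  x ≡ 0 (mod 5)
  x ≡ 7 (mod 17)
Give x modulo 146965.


Product of moduli M = 7 · 13 · 19 · 5 · 17 = 146965.
Merge one congruence at a time:
  Start: x ≡ 6 (mod 7).
  Combine with x ≡ 6 (mod 13); new modulus lcm = 91.
    Write x = 6 + 7·t and substitute into x ≡ 6 (mod 13): 7·t ≡ 6 − 6 = 0 (mod 13).
    The inverse of 7 mod 13 is 2 (since 7·2 = 14 = 1·13 + 1), so t ≡ 2·0 = 0 ≡ 0 (mod 13).
    Then x = 6 + 7·0 = 6, valid modulo lcm(7, 13) = 91: x ≡ 6 (mod 91).
  Combine with x ≡ 1 (mod 19); new modulus lcm = 1729.
    Write x = 6 + 91·t and substitute into x ≡ 1 (mod 19): 91·t ≡ 1 − 6 = -5 (mod 19).
    Reduce coefficients mod 19: 15·t ≡ 14 (mod 19).
    The inverse of 15 mod 19 is 14 (since 15·14 = 210 = 11·19 + 1), so t ≡ 14·14 = 196 ≡ 6 (mod 19).
    Then x = 6 + 91·6 = 552, valid modulo lcm(91, 19) = 1729: x ≡ 552 (mod 1729).
  Combine with x ≡ 0 (mod 5); new modulus lcm = 8645.
    Write x = 552 + 1729·t and substitute into x ≡ 0 (mod 5): 1729·t ≡ 0 − 552 = -552 (mod 5).
    Reduce coefficients mod 5: 4·t ≡ 3 (mod 5).
    The inverse of 4 mod 5 is 4 (since 4·4 = 16 = 3·5 + 1), so t ≡ 4·3 = 12 ≡ 2 (mod 5).
    Then x = 552 + 1729·2 = 4010, valid modulo lcm(1729, 5) = 8645: x ≡ 4010 (mod 8645).
  Combine with x ≡ 7 (mod 17); new modulus lcm = 146965.
    Write x = 4010 + 8645·t and substitute into x ≡ 7 (mod 17): 8645·t ≡ 7 − 4010 = -4003 (mod 17).
    Reduce coefficients mod 17: 9·t ≡ 9 (mod 17).
    The inverse of 9 mod 17 is 2 (since 9·2 = 18 = 1·17 + 1), so t ≡ 2·9 = 18 ≡ 1 (mod 17).
    Then x = 4010 + 8645·1 = 12655, valid modulo lcm(8645, 17) = 146965: x ≡ 12655 (mod 146965).
Verify against each original: 12655 mod 7 = 6, 12655 mod 13 = 6, 12655 mod 19 = 1, 12655 mod 5 = 0, 12655 mod 17 = 7.

x ≡ 12655 (mod 146965).


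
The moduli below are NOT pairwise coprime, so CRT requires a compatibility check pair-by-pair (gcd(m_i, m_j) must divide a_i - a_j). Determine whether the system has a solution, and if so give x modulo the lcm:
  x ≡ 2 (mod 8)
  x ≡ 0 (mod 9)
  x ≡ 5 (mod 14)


Moduli 8, 9, 14 are not pairwise coprime, so CRT works modulo lcm(m_i) when all pairwise compatibility conditions hold.
Pairwise compatibility: gcd(m_i, m_j) must divide a_i - a_j for every pair.
Merge one congruence at a time:
  Start: x ≡ 2 (mod 8).
  Combine with x ≡ 0 (mod 9): gcd(8, 9) = 1; 0 - 2 = -2, which IS divisible by 1, so compatible.
    Write x = 2 + 8·t and substitute into x ≡ 0 (mod 9): 8·t ≡ 0 − 2 = -2 (mod 9).
    Reduce coefficients mod 9: 8·t ≡ 7 (mod 9).
    The inverse of 8 mod 9 is 8 (since 8·8 = 64 = 7·9 + 1), so t ≡ 8·7 = 56 ≡ 2 (mod 9).
    Then x = 2 + 8·2 = 18, valid modulo lcm(8, 9) = 72: x ≡ 18 (mod 72).
  Combine with x ≡ 5 (mod 14): gcd(72, 14) = 2, and 5 - 18 = -13 is NOT divisible by 2.
    ⇒ system is inconsistent (no integer solution).

No solution (the system is inconsistent).


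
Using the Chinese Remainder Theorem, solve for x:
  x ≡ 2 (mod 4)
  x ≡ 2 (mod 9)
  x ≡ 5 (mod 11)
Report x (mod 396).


Moduli 4, 9, 11 are pairwise coprime; by CRT there is a unique solution modulo M = 4 · 9 · 11 = 396.
Solve pairwise, accumulating the modulus:
  Start with x ≡ 2 (mod 4).
  Combine with x ≡ 2 (mod 9): since gcd(4, 9) = 1, we get a unique residue mod 36.
    Write x = 2 + 4·t and substitute into x ≡ 2 (mod 9): 4·t ≡ 2 − 2 = 0 (mod 9).
    The inverse of 4 mod 9 is 7 (since 4·7 = 28 = 3·9 + 1), so t ≡ 7·0 = 0 ≡ 0 (mod 9).
    Then x = 2 + 4·0 = 2, valid modulo lcm(4, 9) = 36: x ≡ 2 (mod 36).
  Combine with x ≡ 5 (mod 11): since gcd(36, 11) = 1, we get a unique residue mod 396.
    Write x = 2 + 36·t and substitute into x ≡ 5 (mod 11): 36·t ≡ 5 − 2 = 3 (mod 11).
    Reduce coefficients mod 11: 3·t ≡ 3 (mod 11).
    The inverse of 3 mod 11 is 4 (since 3·4 = 12 = 1·11 + 1), so t ≡ 4·3 = 12 ≡ 1 (mod 11).
    Then x = 2 + 36·1 = 38, valid modulo lcm(36, 11) = 396: x ≡ 38 (mod 396).
Verify: 38 mod 4 = 2 ✓, 38 mod 9 = 2 ✓, 38 mod 11 = 5 ✓.

x ≡ 38 (mod 396).


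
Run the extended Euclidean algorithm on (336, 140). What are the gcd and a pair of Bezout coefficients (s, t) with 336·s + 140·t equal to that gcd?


Euclidean algorithm on (336, 140) — divide until remainder is 0:
  336 = 2 · 140 + 56
  140 = 2 · 56 + 28
  56 = 2 · 28 + 0
gcd(336, 140) = 28.
Track Bezout coefficients alongside the remainders: start with r₀ = 336 = a·1 + b·0 (s = 1, t = 0) and r₁ = 140 = a·0 + b·1 (s = 0, t = 1); each new remainder r_{k+1} = r_{k-1} − q_k·r_k inherits s_{k+1} = s_{k-1} − q_k·s_k, t_{k+1} = t_{k-1} − q_k·t_k, so r_k = a·s_k + b·t_k at every step:
  q = 2: r = 56, s = 1 − 2·0 = 1, t = 0 − 2·1 = -2  (check: 336·1 + 140·(-2) = 56)
  q = 2: r = 28, s = 0 − 2·1 = -2, t = 1 − 2·(-2) = 5  (check: 336·(-2) + 140·5 = 28)
The row with r = 28 (the gcd) gives the Bezout coefficients s = -2, t = 5.
Result: 336 · (-2) + 140 · (5) = 28.

gcd(336, 140) = 28; s = -2, t = 5 (check: 336·(-2) + 140·5 = 28).


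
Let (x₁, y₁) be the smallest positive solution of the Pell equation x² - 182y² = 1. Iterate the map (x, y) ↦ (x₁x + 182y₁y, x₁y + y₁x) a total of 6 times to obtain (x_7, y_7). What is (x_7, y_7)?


Step 1: Find the fundamental solution (x₁, y₁) of x² - 182y² = 1.
  Expand √182 as a continued fraction. a₀ = ⌊√182⌋ = 13; iterate m_{k+1} = d_k·a_k − m_k, d_{k+1} = (182 − m_{k+1}²)/d_k, a_{k+1} = ⌊(a₀ + m_{k+1})/d_{k+1}⌋ (starting m₀ = 0, d₀ = 1), with convergents p_k = a_k·p_{k-1} + p_{k-2}, q_k = a_k·q_{k-1} + q_{k-2} (p₋₁ = 1, q₋₁ = 0):
  k = 0: a₀ = 13; p₀/q₀ = 13/1; p₀² − 182·q₀² = 169 − 182 = -13.
  k = 1: m = 13, d = 13, a = ⌊(13 + 13)/13⌋ = 2; p/q = (2·13 + 1)/(2·1 + 0) = 27/2; p² − 182·q² = 729 − 728 = 1.
  The first convergent with p² − 182·q² = 1 gives the fundamental solution (x₁, y₁) = (27, 2).
Step 2: Apply the recurrence (x_{n+1}, y_{n+1}) = (x₁x_n + 182y₁y_n, x₁y_n + y₁x_n) repeatedly.
  From (x_1, y_1) = (27, 2): x_2 = 27·27 + 182·2·2 = 1457; y_2 = 27·2 + 2·27 = 108.
  From (x_2, y_2) = (1457, 108): x_3 = 27·1457 + 182·2·108 = 78651; y_3 = 27·108 + 2·1457 = 5830.
  From (x_3, y_3) = (78651, 5830): x_4 = 27·78651 + 182·2·5830 = 4245697; y_4 = 27·5830 + 2·78651 = 314712.
  From (x_4, y_4) = (4245697, 314712): x_5 = 27·4245697 + 182·2·314712 = 229188987; y_5 = 27·314712 + 2·4245697 = 16988618.
  From (x_5, y_5) = (229188987, 16988618): x_6 = 27·229188987 + 182·2·16988618 = 12371959601; y_6 = 27·16988618 + 2·229188987 = 917070660.
  From (x_6, y_6) = (12371959601, 917070660): x_7 = 27·12371959601 + 182·2·917070660 = 667856629467; y_7 = 27·917070660 + 2·12371959601 = 49504827022.
Step 3: Verify x_7² - 182·y_7² = 446032477523021732704089 - 446032477523021732704088 = 1 (should be 1). ✓

(x_1, y_1) = (27, 2); (x_7, y_7) = (667856629467, 49504827022).


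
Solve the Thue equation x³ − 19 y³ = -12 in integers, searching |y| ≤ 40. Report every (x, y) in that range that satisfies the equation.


The equation is x³ - 19y³ = -12. For fixed y, x³ = 19·y³ − 12, so a solution requires the RHS to be a perfect cube.
Strategy: iterate y from -40 to 40, compute RHS = 19·y³ − 12, and check whether it is a (positive or negative) perfect cube.
Check small values of y:
  y = 0: RHS = -12 is not a perfect cube.
  y = 1: RHS = 7 is not a perfect cube.
  y = -1: RHS = -31 is not a perfect cube.
  y = 2: RHS = 140 is not a perfect cube.
  y = -2: RHS = -164 is not a perfect cube.
  y = 3: RHS = 501 is not a perfect cube.
  y = -3: RHS = -525 is not a perfect cube.
Continuing the search up to |y| = 40 finds no solutions either.
No (x, y) in the scanned range satisfies the equation.

No integer solutions with |y| ≤ 40.


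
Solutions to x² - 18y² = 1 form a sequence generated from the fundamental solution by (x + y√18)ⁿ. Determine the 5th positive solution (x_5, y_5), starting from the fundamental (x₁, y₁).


Step 1: Find the fundamental solution (x₁, y₁) of x² - 18y² = 1.
  Expand √18 as a continued fraction. a₀ = ⌊√18⌋ = 4; iterate m_{k+1} = d_k·a_k − m_k, d_{k+1} = (18 − m_{k+1}²)/d_k, a_{k+1} = ⌊(a₀ + m_{k+1})/d_{k+1}⌋ (starting m₀ = 0, d₀ = 1), with convergents p_k = a_k·p_{k-1} + p_{k-2}, q_k = a_k·q_{k-1} + q_{k-2} (p₋₁ = 1, q₋₁ = 0):
  k = 0: a₀ = 4; p₀/q₀ = 4/1; p₀² − 18·q₀² = 16 − 18 = -2.
  k = 1: m = 4, d = 2, a = ⌊(4 + 4)/2⌋ = 4; p/q = (4·4 + 1)/(4·1 + 0) = 17/4; p² − 18·q² = 289 − 288 = 1.
  The first convergent with p² − 18·q² = 1 gives the fundamental solution (x₁, y₁) = (17, 4).
Step 2: Apply the recurrence (x_{n+1}, y_{n+1}) = (x₁x_n + 18y₁y_n, x₁y_n + y₁x_n) repeatedly.
  From (x_1, y_1) = (17, 4): x_2 = 17·17 + 18·4·4 = 577; y_2 = 17·4 + 4·17 = 136.
  From (x_2, y_2) = (577, 136): x_3 = 17·577 + 18·4·136 = 19601; y_3 = 17·136 + 4·577 = 4620.
  From (x_3, y_3) = (19601, 4620): x_4 = 17·19601 + 18·4·4620 = 665857; y_4 = 17·4620 + 4·19601 = 156944.
  From (x_4, y_4) = (665857, 156944): x_5 = 17·665857 + 18·4·156944 = 22619537; y_5 = 17·156944 + 4·665857 = 5331476.
Step 3: Verify x_5² - 18·y_5² = 511643454094369 - 511643454094368 = 1 (should be 1). ✓

(x_1, y_1) = (17, 4); (x_5, y_5) = (22619537, 5331476).


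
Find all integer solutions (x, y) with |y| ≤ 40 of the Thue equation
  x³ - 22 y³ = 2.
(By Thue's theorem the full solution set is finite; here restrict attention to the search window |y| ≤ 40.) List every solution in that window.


The equation is x³ - 22y³ = 2. For fixed y, x³ = 22·y³ + 2, so a solution requires the RHS to be a perfect cube.
Strategy: iterate y from -40 to 40, compute RHS = 22·y³ + 2, and check whether it is a (positive or negative) perfect cube.
Check small values of y:
  y = 0: RHS = 2 is not a perfect cube.
  y = 1: RHS = 24 is not a perfect cube.
  y = -1: RHS = -20 is not a perfect cube.
  y = 2: RHS = 178 is not a perfect cube.
  y = -2: RHS = -174 is not a perfect cube.
  y = 3: RHS = 596 is not a perfect cube.
  y = -3: RHS = -592 is not a perfect cube.
Continuing the search up to |y| = 40 finds no solutions either.
No (x, y) in the scanned range satisfies the equation.

No integer solutions with |y| ≤ 40.


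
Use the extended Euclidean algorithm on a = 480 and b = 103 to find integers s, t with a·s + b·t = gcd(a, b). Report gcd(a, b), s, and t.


Euclidean algorithm on (480, 103) — divide until remainder is 0:
  480 = 4 · 103 + 68
  103 = 1 · 68 + 35
  68 = 1 · 35 + 33
  35 = 1 · 33 + 2
  33 = 16 · 2 + 1
  2 = 2 · 1 + 0
gcd(480, 103) = 1.
Track Bezout coefficients alongside the remainders: start with r₀ = 480 = a·1 + b·0 (s = 1, t = 0) and r₁ = 103 = a·0 + b·1 (s = 0, t = 1); each new remainder r_{k+1} = r_{k-1} − q_k·r_k inherits s_{k+1} = s_{k-1} − q_k·s_k, t_{k+1} = t_{k-1} − q_k·t_k, so r_k = a·s_k + b·t_k at every step:
  q = 4: r = 68, s = 1 − 4·0 = 1, t = 0 − 4·1 = -4  (check: 480·1 + 103·(-4) = 68)
  q = 1: r = 35, s = 0 − 1·1 = -1, t = 1 − 1·(-4) = 5  (check: 480·(-1) + 103·5 = 35)
  q = 1: r = 33, s = 1 − 1·(-1) = 2, t = -4 − 1·5 = -9  (check: 480·2 + 103·(-9) = 33)
  q = 1: r = 2, s = -1 − 1·2 = -3, t = 5 − 1·(-9) = 14  (check: 480·(-3) + 103·14 = 2)
  q = 16: r = 1, s = 2 − 16·(-3) = 50, t = -9 − 16·14 = -233  (check: 480·50 + 103·(-233) = 1)
The row with r = 1 (the gcd) gives the Bezout coefficients s = 50, t = -233.
Result: 480 · (50) + 103 · (-233) = 1.

gcd(480, 103) = 1; s = 50, t = -233 (check: 480·50 + 103·(-233) = 1).


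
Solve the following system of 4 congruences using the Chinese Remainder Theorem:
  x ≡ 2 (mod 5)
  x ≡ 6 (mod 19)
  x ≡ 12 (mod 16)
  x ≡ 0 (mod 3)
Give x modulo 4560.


Product of moduli M = 5 · 19 · 16 · 3 = 4560.
Merge one congruence at a time:
  Start: x ≡ 2 (mod 5).
  Combine with x ≡ 6 (mod 19); new modulus lcm = 95.
    Write x = 2 + 5·t and substitute into x ≡ 6 (mod 19): 5·t ≡ 6 − 2 = 4 (mod 19).
    The inverse of 5 mod 19 is 4 (since 5·4 = 20 = 1·19 + 1), so t ≡ 4·4 = 16 ≡ 16 (mod 19).
    Then x = 2 + 5·16 = 82, valid modulo lcm(5, 19) = 95: x ≡ 82 (mod 95).
  Combine with x ≡ 12 (mod 16); new modulus lcm = 1520.
    Write x = 82 + 95·t and substitute into x ≡ 12 (mod 16): 95·t ≡ 12 − 82 = -70 (mod 16).
    Reduce coefficients mod 16: 15·t ≡ 10 (mod 16).
    The inverse of 15 mod 16 is 15 (since 15·15 = 225 = 14·16 + 1), so t ≡ 15·10 = 150 ≡ 6 (mod 16).
    Then x = 82 + 95·6 = 652, valid modulo lcm(95, 16) = 1520: x ≡ 652 (mod 1520).
  Combine with x ≡ 0 (mod 3); new modulus lcm = 4560.
    Write x = 652 + 1520·t and substitute into x ≡ 0 (mod 3): 1520·t ≡ 0 − 652 = -652 (mod 3).
    Reduce coefficients mod 3: 2·t ≡ 2 (mod 3).
    The inverse of 2 mod 3 is 2 (since 2·2 = 4 = 1·3 + 1), so t ≡ 2·2 = 4 ≡ 1 (mod 3).
    Then x = 652 + 1520·1 = 2172, valid modulo lcm(1520, 3) = 4560: x ≡ 2172 (mod 4560).
Verify against each original: 2172 mod 5 = 2, 2172 mod 19 = 6, 2172 mod 16 = 12, 2172 mod 3 = 0.

x ≡ 2172 (mod 4560).


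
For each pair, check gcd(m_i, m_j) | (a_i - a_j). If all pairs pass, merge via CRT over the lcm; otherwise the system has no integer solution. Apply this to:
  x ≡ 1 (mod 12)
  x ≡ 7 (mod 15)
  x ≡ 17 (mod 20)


Moduli 12, 15, 20 are not pairwise coprime, so CRT works modulo lcm(m_i) when all pairwise compatibility conditions hold.
Pairwise compatibility: gcd(m_i, m_j) must divide a_i - a_j for every pair.
Merge one congruence at a time:
  Start: x ≡ 1 (mod 12).
  Combine with x ≡ 7 (mod 15): gcd(12, 15) = 3; 7 - 1 = 6, which IS divisible by 3, so compatible.
    Write x = 1 + 12·t and substitute into x ≡ 7 (mod 15): 12·t ≡ 7 − 1 = 6 (mod 15).
    Divide the congruence (and modulus) by g = 3: 4·t ≡ 2 (mod 5).
    The inverse of 4 mod 5 is 4 (since 4·4 = 16 = 3·5 + 1), so t ≡ 4·2 = 8 ≡ 3 (mod 5).
    Then x = 1 + 12·3 = 37, valid modulo lcm(12, 15) = 60: x ≡ 37 (mod 60).
  Combine with x ≡ 17 (mod 20): gcd(60, 20) = 20; 17 - 37 = -20, which IS divisible by 20, so compatible.
    Write x = 37 + 60·t and substitute into x ≡ 17 (mod 20): 60·t ≡ 17 − 37 = -20 (mod 20).
    Divide the congruence (and modulus) by g = 20: 3·t ≡ -1 (mod 1).
    Modulo 1 every t works; take t = 0.
    Then x = 37 + 60·0 = 37, valid modulo lcm(60, 20) = 60: x ≡ 37 (mod 60).
Verify: 37 mod 12 = 1, 37 mod 15 = 7, 37 mod 20 = 17.

x ≡ 37 (mod 60).


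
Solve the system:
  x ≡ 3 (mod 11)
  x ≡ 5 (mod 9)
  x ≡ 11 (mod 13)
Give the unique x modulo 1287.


Moduli 11, 9, 13 are pairwise coprime; by CRT there is a unique solution modulo M = 11 · 9 · 13 = 1287.
Solve pairwise, accumulating the modulus:
  Start with x ≡ 3 (mod 11).
  Combine with x ≡ 5 (mod 9): since gcd(11, 9) = 1, we get a unique residue mod 99.
    Write x = 3 + 11·t and substitute into x ≡ 5 (mod 9): 11·t ≡ 5 − 3 = 2 (mod 9).
    Reduce coefficients mod 9: 2·t ≡ 2 (mod 9).
    The inverse of 2 mod 9 is 5 (since 2·5 = 10 = 1·9 + 1), so t ≡ 5·2 = 10 ≡ 1 (mod 9).
    Then x = 3 + 11·1 = 14, valid modulo lcm(11, 9) = 99: x ≡ 14 (mod 99).
  Combine with x ≡ 11 (mod 13): since gcd(99, 13) = 1, we get a unique residue mod 1287.
    Write x = 14 + 99·t and substitute into x ≡ 11 (mod 13): 99·t ≡ 11 − 14 = -3 (mod 13).
    Reduce coefficients mod 13: 8·t ≡ 10 (mod 13).
    The inverse of 8 mod 13 is 5 (since 8·5 = 40 = 3·13 + 1), so t ≡ 5·10 = 50 ≡ 11 (mod 13).
    Then x = 14 + 99·11 = 1103, valid modulo lcm(99, 13) = 1287: x ≡ 1103 (mod 1287).
Verify: 1103 mod 11 = 3 ✓, 1103 mod 9 = 5 ✓, 1103 mod 13 = 11 ✓.

x ≡ 1103 (mod 1287).


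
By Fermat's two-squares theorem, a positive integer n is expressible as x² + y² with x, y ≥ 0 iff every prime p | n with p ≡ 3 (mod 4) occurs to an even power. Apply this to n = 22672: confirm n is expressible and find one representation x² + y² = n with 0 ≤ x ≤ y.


Step 1: Factor n = 22672 = 2^4 · 13 · 109.
Step 2: Check the mod-4 condition on each prime factor: 2 = 2 (special); 13 ≡ 1 (mod 4), exponent 1; 109 ≡ 1 (mod 4), exponent 1.
All primes ≡ 3 (mod 4) appear to even exponent (or don't appear), so by the two-squares theorem n IS expressible as a sum of two squares.
Step 3: Build a representation. Group n = k² · m with k = 4 and m = 13 · 109 = 1417 (a product of primes ≡ 1 (mod 4)); a representation of m scales to one of n via (k·x)² + (k·y)² = k²(x² + y²). Each prime p ≡ 1 (mod 4) is itself a sum of two squares; find a² by testing p − a² for a perfect square:
  13: 13 − 1² = 12, 13 − 2² = 9 = 3² ⇒ 13 = 2² + 3².
  109: 109 − 1² = 108, 109 − 2² = 105, 109 − 3² = 100 = 10² ⇒ 109 = 3² + 10².
  Combine using the Brahmagupta–Fibonacci identity (a² + b²)(c² + d²) = (ac − bd)² + (ad + bc)² = (ac + bd)² + (ad − bc)²:
  13 · 109 = 1417: from (2² + 3²)(3² + 10²), take (2·3 − 3·10, 2·10 + 3·3) = (6 − 30, 20 + 9) = (-24, 29); dropping signs (only squares matter) gives (24, 29); check 24² + 29² = 576 + 841 = 1417 ✓.
  Scale by k = 4: (4·24, 4·29) = (96, 116).
Step 4: Order so x ≤ y and verify: 96² + 116² = 9216 + 13456 = 22672 = n. ✓

n = 22672 = 96² + 116² (one valid representation with x ≤ y).


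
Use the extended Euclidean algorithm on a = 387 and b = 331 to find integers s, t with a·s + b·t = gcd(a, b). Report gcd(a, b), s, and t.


Euclidean algorithm on (387, 331) — divide until remainder is 0:
  387 = 1 · 331 + 56
  331 = 5 · 56 + 51
  56 = 1 · 51 + 5
  51 = 10 · 5 + 1
  5 = 5 · 1 + 0
gcd(387, 331) = 1.
Track Bezout coefficients alongside the remainders: start with r₀ = 387 = a·1 + b·0 (s = 1, t = 0) and r₁ = 331 = a·0 + b·1 (s = 0, t = 1); each new remainder r_{k+1} = r_{k-1} − q_k·r_k inherits s_{k+1} = s_{k-1} − q_k·s_k, t_{k+1} = t_{k-1} − q_k·t_k, so r_k = a·s_k + b·t_k at every step:
  q = 1: r = 56, s = 1 − 1·0 = 1, t = 0 − 1·1 = -1  (check: 387·1 + 331·(-1) = 56)
  q = 5: r = 51, s = 0 − 5·1 = -5, t = 1 − 5·(-1) = 6  (check: 387·(-5) + 331·6 = 51)
  q = 1: r = 5, s = 1 − 1·(-5) = 6, t = -1 − 1·6 = -7  (check: 387·6 + 331·(-7) = 5)
  q = 10: r = 1, s = -5 − 10·6 = -65, t = 6 − 10·(-7) = 76  (check: 387·(-65) + 331·76 = 1)
The row with r = 1 (the gcd) gives the Bezout coefficients s = -65, t = 76.
Result: 387 · (-65) + 331 · (76) = 1.

gcd(387, 331) = 1; s = -65, t = 76 (check: 387·(-65) + 331·76 = 1).


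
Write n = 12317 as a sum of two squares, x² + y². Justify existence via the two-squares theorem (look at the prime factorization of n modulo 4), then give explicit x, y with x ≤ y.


Step 1: Factor n = 12317 = 109 · 113.
Step 2: Check the mod-4 condition on each prime factor: 109 ≡ 1 (mod 4), exponent 1; 113 ≡ 1 (mod 4), exponent 1.
All primes ≡ 3 (mod 4) appear to even exponent (or don't appear), so by the two-squares theorem n IS expressible as a sum of two squares.
Step 3: Build a representation. Here n = 109 · 113 is a product of primes ≡ 1 (mod 4). Each prime p ≡ 1 (mod 4) is itself a sum of two squares; find a² by testing p − a² for a perfect square:
  109: 109 − 1² = 108, 109 − 2² = 105, 109 − 3² = 100 = 10² ⇒ 109 = 3² + 10².
  113: 113 − 1² = 112, 113 − 2² = 109, 113 − 3² = 104, 113 − 4² = 97, 113 − 5² = 88, 113 − 6² = 77, 113 − 7² = 64 = 8² ⇒ 113 = 7² + 8².
  Combine using the Brahmagupta–Fibonacci identity (a² + b²)(c² + d²) = (ac − bd)² + (ad + bc)² = (ac + bd)² + (ad − bc)²:
  109 · 113 = 12317: from (3² + 10²)(7² + 8²), take (3·7 − 10·8, 3·8 + 10·7) = (21 − 80, 24 + 70) = (-59, 94); dropping signs (only squares matter) gives (59, 94); check 59² + 94² = 3481 + 8836 = 12317 ✓.
Step 4: Order so x ≤ y and verify: 59² + 94² = 3481 + 8836 = 12317 = n. ✓

n = 12317 = 59² + 94² (one valid representation with x ≤ y).


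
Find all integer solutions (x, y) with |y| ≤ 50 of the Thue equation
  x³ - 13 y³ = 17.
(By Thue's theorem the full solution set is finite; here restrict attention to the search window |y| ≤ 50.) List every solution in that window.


The equation is x³ - 13y³ = 17. For fixed y, x³ = 13·y³ + 17, so a solution requires the RHS to be a perfect cube.
Strategy: iterate y from -50 to 50, compute RHS = 13·y³ + 17, and check whether it is a (positive or negative) perfect cube.
Check small values of y:
  y = 0: RHS = 17 is not a perfect cube.
  y = 1: RHS = 30 is not a perfect cube.
  y = -1: RHS = 4 is not a perfect cube.
  y = 2: RHS = 121 is not a perfect cube.
  y = -2: RHS = -87 is not a perfect cube.
  y = 3: RHS = 368 is not a perfect cube.
  y = -3: RHS = -334 is not a perfect cube.
Continuing the search up to |y| = 50 finds no solutions either.
No (x, y) in the scanned range satisfies the equation.

No integer solutions with |y| ≤ 50.


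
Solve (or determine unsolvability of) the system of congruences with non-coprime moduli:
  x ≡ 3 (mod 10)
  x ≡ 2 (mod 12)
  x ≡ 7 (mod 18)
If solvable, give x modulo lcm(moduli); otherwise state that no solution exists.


Moduli 10, 12, 18 are not pairwise coprime, so CRT works modulo lcm(m_i) when all pairwise compatibility conditions hold.
Pairwise compatibility: gcd(m_i, m_j) must divide a_i - a_j for every pair.
Merge one congruence at a time:
  Start: x ≡ 3 (mod 10).
  Combine with x ≡ 2 (mod 12): gcd(10, 12) = 2, and 2 - 3 = -1 is NOT divisible by 2.
    ⇒ system is inconsistent (no integer solution).

No solution (the system is inconsistent).


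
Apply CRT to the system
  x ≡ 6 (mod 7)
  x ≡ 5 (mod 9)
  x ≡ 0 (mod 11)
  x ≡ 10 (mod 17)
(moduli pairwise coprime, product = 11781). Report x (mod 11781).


Product of moduli M = 7 · 9 · 11 · 17 = 11781.
Merge one congruence at a time:
  Start: x ≡ 6 (mod 7).
  Combine with x ≡ 5 (mod 9); new modulus lcm = 63.
    Write x = 6 + 7·t and substitute into x ≡ 5 (mod 9): 7·t ≡ 5 − 6 = -1 (mod 9).
    Reduce coefficients mod 9: 7·t ≡ 8 (mod 9).
    The inverse of 7 mod 9 is 4 (since 7·4 = 28 = 3·9 + 1), so t ≡ 4·8 = 32 ≡ 5 (mod 9).
    Then x = 6 + 7·5 = 41, valid modulo lcm(7, 9) = 63: x ≡ 41 (mod 63).
  Combine with x ≡ 0 (mod 11); new modulus lcm = 693.
    Write x = 41 + 63·t and substitute into x ≡ 0 (mod 11): 63·t ≡ 0 − 41 = -41 (mod 11).
    Reduce coefficients mod 11: 8·t ≡ 3 (mod 11).
    The inverse of 8 mod 11 is 7 (since 8·7 = 56 = 5·11 + 1), so t ≡ 7·3 = 21 ≡ 10 (mod 11).
    Then x = 41 + 63·10 = 671, valid modulo lcm(63, 11) = 693: x ≡ 671 (mod 693).
  Combine with x ≡ 10 (mod 17); new modulus lcm = 11781.
    Write x = 671 + 693·t and substitute into x ≡ 10 (mod 17): 693·t ≡ 10 − 671 = -661 (mod 17).
    Reduce coefficients mod 17: 13·t ≡ 2 (mod 17).
    The inverse of 13 mod 17 is 4 (since 13·4 = 52 = 3·17 + 1), so t ≡ 4·2 = 8 ≡ 8 (mod 17).
    Then x = 671 + 693·8 = 6215, valid modulo lcm(693, 17) = 11781: x ≡ 6215 (mod 11781).
Verify against each original: 6215 mod 7 = 6, 6215 mod 9 = 5, 6215 mod 11 = 0, 6215 mod 17 = 10.

x ≡ 6215 (mod 11781).
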